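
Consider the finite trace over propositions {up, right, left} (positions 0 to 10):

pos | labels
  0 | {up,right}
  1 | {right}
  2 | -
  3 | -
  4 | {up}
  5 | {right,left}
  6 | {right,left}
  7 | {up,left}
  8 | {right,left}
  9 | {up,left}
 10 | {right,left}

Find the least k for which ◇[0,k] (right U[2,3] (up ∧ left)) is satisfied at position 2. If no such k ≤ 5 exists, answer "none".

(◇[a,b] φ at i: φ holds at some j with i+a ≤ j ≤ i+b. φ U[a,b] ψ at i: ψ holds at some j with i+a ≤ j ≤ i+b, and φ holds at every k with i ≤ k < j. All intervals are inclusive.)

3

Scan j = 2,3,… for (right U[2,3] (up ∧ left)):
  j=2: fails
  j=3: fails
  j=4: fails
  j=5: holds
First hit at j=5, so smallest k = 5-2 = 3.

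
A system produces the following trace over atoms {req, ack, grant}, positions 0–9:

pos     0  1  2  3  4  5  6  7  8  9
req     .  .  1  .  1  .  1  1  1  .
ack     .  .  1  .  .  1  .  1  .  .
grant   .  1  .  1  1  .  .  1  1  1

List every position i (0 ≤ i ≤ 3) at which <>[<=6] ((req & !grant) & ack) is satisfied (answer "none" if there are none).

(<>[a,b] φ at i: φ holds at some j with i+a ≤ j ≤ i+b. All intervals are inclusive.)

0, 1, 2

Evaluate at each i in [0,3]:
  i=0: ✓ (witness j=2)
  i=1: ✓ (witness j=2)
  i=2: ✓ (witness j=2)
  i=3: ✗ (none in [3,9])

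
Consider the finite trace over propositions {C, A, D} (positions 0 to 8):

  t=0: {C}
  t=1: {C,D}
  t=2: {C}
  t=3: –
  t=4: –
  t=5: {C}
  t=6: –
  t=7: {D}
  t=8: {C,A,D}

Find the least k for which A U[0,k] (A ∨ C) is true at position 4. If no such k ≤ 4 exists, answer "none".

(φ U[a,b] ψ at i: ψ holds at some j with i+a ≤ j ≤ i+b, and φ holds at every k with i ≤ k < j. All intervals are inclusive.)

Need earliest j ≥ 4 with (A ∨ C), and A at every k in [4,j-1].
  j=4: rhs fails.
  j=5: rhs holds but lhs fails at k=4.
  j=6: rhs fails.
  j=7: rhs fails.
  j=8: rhs holds but lhs fails at k=4.
No witness within the range → none.

none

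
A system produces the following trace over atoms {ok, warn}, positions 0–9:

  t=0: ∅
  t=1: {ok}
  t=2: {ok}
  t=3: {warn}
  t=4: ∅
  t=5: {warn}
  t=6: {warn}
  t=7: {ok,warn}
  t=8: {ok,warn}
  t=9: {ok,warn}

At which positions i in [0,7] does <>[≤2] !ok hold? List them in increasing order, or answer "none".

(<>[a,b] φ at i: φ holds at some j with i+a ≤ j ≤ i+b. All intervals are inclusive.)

0, 1, 2, 3, 4, 5, 6

Evaluate at each i in [0,7]:
  i=0: ✓ (witness j=0)
  i=1: ✓ (witness j=3)
  i=2: ✓ (witness j=3)
  i=3: ✓ (witness j=3)
  i=4: ✓ (witness j=4)
  i=5: ✓ (witness j=5)
  i=6: ✓ (witness j=6)
  i=7: ✗ (none in [7,9])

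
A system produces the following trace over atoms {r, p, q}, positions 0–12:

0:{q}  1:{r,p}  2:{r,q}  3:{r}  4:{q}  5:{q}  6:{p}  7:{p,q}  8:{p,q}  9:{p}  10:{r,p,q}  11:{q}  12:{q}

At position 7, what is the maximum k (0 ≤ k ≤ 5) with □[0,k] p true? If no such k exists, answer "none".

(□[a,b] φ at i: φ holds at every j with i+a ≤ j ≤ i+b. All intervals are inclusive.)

p must hold from j=7 onward; find where it first fails.
  j=7: holds
  j=8: holds
  j=9: holds
  j=10: holds
  j=11: fails
Holds on [7,10], so largest k = 3.

3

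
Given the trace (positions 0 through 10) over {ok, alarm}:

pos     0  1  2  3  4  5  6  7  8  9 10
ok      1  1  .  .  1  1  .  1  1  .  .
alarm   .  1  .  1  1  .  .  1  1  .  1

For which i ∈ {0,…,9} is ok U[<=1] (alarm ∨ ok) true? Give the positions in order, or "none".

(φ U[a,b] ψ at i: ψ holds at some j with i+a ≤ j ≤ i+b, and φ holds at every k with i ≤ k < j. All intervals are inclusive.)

Evaluate at each i in [0,9]:
  i=0: ✓ (rhs at j=0)
  i=1: ✓ (rhs at j=1)
  i=2: ✗ (lhs fails at k=2 before rhs at j=3)
  i=3: ✓ (rhs at j=3)
  i=4: ✓ (rhs at j=4)
  i=5: ✓ (rhs at j=5)
  i=6: ✗ (lhs fails at k=6 before rhs at j=7)
  i=7: ✓ (rhs at j=7)
  i=8: ✓ (rhs at j=8)
  i=9: ✗ (lhs fails at k=9 before rhs at j=10)

0, 1, 3, 4, 5, 7, 8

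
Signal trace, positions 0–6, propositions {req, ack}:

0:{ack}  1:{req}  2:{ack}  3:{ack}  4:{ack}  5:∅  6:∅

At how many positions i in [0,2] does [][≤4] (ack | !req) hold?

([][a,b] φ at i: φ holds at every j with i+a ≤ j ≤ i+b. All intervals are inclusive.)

1

Evaluate at each i in [0,2]:
  i=0: ✗ (fails at j=1)
  i=1: ✗ (fails at j=1)
  i=2: ✓ (all of [2,6])
Positions where it holds: {2} → 1.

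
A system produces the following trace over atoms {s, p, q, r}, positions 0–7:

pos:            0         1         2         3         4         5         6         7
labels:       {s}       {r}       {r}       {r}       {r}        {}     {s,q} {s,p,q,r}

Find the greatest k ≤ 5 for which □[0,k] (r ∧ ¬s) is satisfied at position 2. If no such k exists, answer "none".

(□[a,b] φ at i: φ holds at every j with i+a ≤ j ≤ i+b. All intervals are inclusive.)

(r ∧ ¬s) must hold from j=2 onward; find where it first fails.
  j=2: holds
  j=3: holds
  j=4: holds
  j=5: fails
Holds on [2,4], so largest k = 2.

2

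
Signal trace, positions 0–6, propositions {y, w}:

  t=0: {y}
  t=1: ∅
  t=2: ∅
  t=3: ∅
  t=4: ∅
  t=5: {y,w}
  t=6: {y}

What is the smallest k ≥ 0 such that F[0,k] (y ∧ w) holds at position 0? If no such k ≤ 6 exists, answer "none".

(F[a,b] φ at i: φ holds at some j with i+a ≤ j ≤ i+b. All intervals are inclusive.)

Scan j = 0,1,… for (y ∧ w):
  j=0: fails
  j=1: fails
  j=2: fails
  j=3: fails
  j=4: fails
  j=5: holds
First hit at j=5, so smallest k = 5-0 = 5.

5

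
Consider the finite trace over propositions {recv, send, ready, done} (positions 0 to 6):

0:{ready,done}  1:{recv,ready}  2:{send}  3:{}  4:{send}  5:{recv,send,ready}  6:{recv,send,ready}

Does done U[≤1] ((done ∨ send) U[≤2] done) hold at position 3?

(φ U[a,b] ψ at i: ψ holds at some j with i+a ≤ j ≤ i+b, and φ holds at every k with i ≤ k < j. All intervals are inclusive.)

Need some j in [3,4] with ((done ∨ send) U[≤2] done), and done at every k in [3,j-1].
  j=3: ((done ∨ send) U[≤2] done) — fails.
  j=4: ((done ∨ send) U[≤2] done) — fails.
No j in the window works → until fails.

Does not hold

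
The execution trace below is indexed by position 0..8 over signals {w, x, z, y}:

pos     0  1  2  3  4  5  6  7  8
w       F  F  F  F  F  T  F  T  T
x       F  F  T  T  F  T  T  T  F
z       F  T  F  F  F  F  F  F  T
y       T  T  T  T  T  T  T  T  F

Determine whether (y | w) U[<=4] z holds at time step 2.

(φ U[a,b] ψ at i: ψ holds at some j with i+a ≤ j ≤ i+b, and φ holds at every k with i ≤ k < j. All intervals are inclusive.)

No

Need some j in [2,6] with z, and (y | w) at every k in [2,j-1].
  j=2: z false.
  j=3: z false.
  j=4: z false.
  j=5: z false.
  j=6: z false.
No j in the window works → until fails.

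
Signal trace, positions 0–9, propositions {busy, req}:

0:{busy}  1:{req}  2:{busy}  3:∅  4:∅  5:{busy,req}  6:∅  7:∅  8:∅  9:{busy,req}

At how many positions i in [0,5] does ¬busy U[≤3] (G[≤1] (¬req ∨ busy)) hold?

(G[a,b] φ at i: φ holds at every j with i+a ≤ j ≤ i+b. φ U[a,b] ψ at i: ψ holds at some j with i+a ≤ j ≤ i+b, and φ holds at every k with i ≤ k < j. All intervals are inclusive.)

5

Evaluate at each i in [0,5]:
  i=0: ✗ (lhs fails at k=0 before rhs at j=2)
  i=1: ✓ (rhs at j=2; lhs holds on [1,1])
  i=2: ✓ (rhs at j=2)
  i=3: ✓ (rhs at j=3)
  i=4: ✓ (rhs at j=4)
  i=5: ✓ (rhs at j=5)
Positions where it holds: {1, 2, 3, 4, 5} → 5.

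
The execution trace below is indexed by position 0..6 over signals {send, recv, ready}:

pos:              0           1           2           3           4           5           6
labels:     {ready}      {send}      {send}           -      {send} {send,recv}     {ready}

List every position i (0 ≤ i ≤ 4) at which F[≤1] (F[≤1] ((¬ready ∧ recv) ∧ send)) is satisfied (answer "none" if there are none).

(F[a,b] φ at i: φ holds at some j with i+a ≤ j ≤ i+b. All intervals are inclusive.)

Evaluate at each i in [0,4]:
  i=0: ✗ (none in [0,1])
  i=1: ✗ (none in [1,2])
  i=2: ✗ (none in [2,3])
  i=3: ✓ (witness j=4)
  i=4: ✓ (witness j=4)

3, 4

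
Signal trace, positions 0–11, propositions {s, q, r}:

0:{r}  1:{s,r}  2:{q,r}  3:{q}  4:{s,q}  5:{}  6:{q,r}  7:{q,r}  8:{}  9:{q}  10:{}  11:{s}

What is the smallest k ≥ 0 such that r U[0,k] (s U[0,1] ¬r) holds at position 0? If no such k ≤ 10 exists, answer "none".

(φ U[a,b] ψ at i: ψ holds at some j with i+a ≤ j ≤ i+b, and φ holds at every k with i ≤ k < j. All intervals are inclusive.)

3

Need earliest j ≥ 0 with (s U[0,1] ¬r), and r at every k in [0,j-1].
  j=0: rhs fails.
  j=1: rhs fails.
  j=2: rhs fails.
  j=3: rhs holds; lhs holds on [0,2]. k = 3.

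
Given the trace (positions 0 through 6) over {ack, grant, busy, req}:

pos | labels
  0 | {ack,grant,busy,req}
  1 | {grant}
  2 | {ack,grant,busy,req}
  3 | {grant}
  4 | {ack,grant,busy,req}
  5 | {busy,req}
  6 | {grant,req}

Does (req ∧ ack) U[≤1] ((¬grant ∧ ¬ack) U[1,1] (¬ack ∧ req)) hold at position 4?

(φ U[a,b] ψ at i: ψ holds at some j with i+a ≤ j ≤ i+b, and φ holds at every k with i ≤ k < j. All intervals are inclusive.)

Holds

Need some j in [4,5] with ((¬grant ∧ ¬ack) U[1,1] (¬ack ∧ req)), and (req ∧ ack) at every k in [4,j-1].
  j=4: ((¬grant ∧ ¬ack) U[1,1] (¬ack ∧ req)) — fails.
  j=5: ((¬grant ∧ ¬ack) U[1,1] (¬ack ∧ req)) holds; (req ∧ ack) holds at every k in [4,4] → satisfied.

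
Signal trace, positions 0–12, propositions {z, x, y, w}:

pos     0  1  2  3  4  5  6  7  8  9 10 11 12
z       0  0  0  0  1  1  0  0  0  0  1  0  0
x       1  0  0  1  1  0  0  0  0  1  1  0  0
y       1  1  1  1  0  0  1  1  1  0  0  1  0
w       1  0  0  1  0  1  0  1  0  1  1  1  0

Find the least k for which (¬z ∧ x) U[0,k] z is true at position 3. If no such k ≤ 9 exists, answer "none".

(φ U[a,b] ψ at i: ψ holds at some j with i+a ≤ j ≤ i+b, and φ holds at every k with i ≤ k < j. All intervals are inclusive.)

1

Need earliest j ≥ 3 with z, and (¬z ∧ x) at every k in [3,j-1].
  j=3: rhs fails.
  j=4: rhs holds; lhs holds on [3,3]. k = 1.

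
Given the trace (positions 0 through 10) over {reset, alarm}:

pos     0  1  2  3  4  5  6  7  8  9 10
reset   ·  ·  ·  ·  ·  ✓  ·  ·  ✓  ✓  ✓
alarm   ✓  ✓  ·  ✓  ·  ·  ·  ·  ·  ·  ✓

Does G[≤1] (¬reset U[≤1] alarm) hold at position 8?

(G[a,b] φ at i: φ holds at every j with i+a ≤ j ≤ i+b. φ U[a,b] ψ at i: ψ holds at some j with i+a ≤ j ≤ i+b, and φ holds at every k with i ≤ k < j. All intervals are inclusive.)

No

Check (¬reset U[≤1] alarm) at every j in [8,9]:
  j=8: fails
  j=9: fails
Fails at j=8 → formula fails.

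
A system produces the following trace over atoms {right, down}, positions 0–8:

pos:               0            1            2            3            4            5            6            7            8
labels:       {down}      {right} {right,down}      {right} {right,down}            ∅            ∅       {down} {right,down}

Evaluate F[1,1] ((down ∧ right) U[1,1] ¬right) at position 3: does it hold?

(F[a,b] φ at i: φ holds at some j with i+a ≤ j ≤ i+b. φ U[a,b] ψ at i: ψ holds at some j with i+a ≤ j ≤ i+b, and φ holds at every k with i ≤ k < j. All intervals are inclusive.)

Check ((down ∧ right) U[1,1] ¬right) at each j in [4,4]:
  j=4: holds
Found at j=4 → formula holds.

Holds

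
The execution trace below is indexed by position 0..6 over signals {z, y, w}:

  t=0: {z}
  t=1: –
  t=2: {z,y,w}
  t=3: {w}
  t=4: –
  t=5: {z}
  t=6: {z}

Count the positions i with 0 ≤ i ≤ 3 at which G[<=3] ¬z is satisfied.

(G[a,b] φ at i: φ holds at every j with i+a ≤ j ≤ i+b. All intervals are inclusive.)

Evaluate at each i in [0,3]:
  i=0: ✗ (fails at j=0)
  i=1: ✗ (fails at j=2)
  i=2: ✗ (fails at j=2)
  i=3: ✗ (fails at j=5)
Positions where it holds: {} → 0.

0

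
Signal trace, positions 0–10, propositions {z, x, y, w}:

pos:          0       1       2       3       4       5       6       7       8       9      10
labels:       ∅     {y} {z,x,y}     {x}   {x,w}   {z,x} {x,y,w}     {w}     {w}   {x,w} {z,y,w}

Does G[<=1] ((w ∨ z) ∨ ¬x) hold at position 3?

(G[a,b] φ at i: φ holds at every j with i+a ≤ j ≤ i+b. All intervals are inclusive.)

Check ((w ∨ z) ∨ ¬x) at every j in [3,4]:
  j=3: false
  j=4: true
Fails at j=3 → formula fails.

Does not hold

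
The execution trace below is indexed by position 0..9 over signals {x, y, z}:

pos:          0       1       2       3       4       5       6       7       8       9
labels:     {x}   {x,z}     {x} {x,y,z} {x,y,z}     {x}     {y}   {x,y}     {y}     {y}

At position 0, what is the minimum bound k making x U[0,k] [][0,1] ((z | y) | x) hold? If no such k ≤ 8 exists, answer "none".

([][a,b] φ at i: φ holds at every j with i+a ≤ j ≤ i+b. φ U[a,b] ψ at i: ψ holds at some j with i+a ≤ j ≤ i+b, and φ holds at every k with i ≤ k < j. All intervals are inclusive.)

Need earliest j ≥ 0 with [][0,1] ((z | y) | x), and x at every k in [0,j-1].
  j=0: rhs holds (empty prefix). k = 0.

0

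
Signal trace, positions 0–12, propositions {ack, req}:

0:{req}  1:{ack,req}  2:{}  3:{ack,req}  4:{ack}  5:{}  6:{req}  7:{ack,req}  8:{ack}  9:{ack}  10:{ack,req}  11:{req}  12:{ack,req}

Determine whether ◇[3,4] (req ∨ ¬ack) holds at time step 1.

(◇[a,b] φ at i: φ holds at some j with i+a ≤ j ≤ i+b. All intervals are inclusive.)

True

Check (req ∨ ¬ack) at each j in [4,5]:
  j=4: false
  j=5: true
Found at j=5 → formula holds.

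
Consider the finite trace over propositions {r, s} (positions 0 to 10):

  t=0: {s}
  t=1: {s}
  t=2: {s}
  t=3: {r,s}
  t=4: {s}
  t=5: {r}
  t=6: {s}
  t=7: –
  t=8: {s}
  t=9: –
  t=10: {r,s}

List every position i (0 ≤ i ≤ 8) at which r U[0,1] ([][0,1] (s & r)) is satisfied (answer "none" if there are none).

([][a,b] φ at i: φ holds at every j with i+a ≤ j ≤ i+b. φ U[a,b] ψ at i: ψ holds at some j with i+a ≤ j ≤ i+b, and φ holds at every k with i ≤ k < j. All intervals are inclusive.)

Evaluate at each i in [0,8]:
  i=0: ✗ (no rhs in [0,1])
  i=1: ✗ (no rhs in [1,2])
  i=2: ✗ (no rhs in [2,3])
  i=3: ✗ (no rhs in [3,4])
  i=4: ✗ (no rhs in [4,5])
  i=5: ✗ (no rhs in [5,6])
  i=6: ✗ (no rhs in [6,7])
  i=7: ✗ (no rhs in [7,8])
  i=8: ✗ (no rhs in [8,9])

none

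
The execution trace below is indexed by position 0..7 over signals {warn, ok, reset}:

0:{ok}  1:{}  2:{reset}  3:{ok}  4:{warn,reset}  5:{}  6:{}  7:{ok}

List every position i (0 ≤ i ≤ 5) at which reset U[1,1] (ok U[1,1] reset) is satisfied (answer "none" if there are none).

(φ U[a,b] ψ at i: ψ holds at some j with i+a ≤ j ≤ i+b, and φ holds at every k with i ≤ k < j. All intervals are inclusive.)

2

Evaluate at each i in [0,5]:
  i=0: ✗ (no rhs in [1,1])
  i=1: ✗ (no rhs in [2,2])
  i=2: ✓ (rhs at j=3; lhs holds on [2,2])
  i=3: ✗ (no rhs in [4,4])
  i=4: ✗ (no rhs in [5,5])
  i=5: ✗ (no rhs in [6,6])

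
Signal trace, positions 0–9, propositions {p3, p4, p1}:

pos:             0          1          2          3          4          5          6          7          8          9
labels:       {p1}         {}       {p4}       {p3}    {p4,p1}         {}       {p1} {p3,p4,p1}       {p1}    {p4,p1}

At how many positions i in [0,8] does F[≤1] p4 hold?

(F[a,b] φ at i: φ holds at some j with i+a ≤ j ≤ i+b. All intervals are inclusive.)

7

Evaluate at each i in [0,8]:
  i=0: ✗ (none in [0,1])
  i=1: ✓ (witness j=2)
  i=2: ✓ (witness j=2)
  i=3: ✓ (witness j=4)
  i=4: ✓ (witness j=4)
  i=5: ✗ (none in [5,6])
  i=6: ✓ (witness j=7)
  i=7: ✓ (witness j=7)
  i=8: ✓ (witness j=9)
Positions where it holds: {1, 2, 3, 4, 6, 7, 8} → 7.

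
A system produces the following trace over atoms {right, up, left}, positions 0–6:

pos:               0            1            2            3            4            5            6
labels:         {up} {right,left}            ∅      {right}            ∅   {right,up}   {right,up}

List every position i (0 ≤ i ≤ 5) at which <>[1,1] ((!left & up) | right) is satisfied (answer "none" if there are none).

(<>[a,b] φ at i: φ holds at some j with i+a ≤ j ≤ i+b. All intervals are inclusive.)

0, 2, 4, 5

Evaluate at each i in [0,5]:
  i=0: ✓ (witness j=1)
  i=1: ✗ (none in [2,2])
  i=2: ✓ (witness j=3)
  i=3: ✗ (none in [4,4])
  i=4: ✓ (witness j=5)
  i=5: ✓ (witness j=6)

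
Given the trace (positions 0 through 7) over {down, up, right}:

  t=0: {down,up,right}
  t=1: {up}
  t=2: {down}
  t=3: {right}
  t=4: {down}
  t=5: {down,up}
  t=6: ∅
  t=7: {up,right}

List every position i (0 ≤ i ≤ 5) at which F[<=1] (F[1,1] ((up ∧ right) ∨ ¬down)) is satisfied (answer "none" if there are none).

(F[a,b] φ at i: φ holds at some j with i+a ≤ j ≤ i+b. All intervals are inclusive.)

0, 1, 2, 4, 5

Evaluate at each i in [0,5]:
  i=0: ✓ (witness j=0)
  i=1: ✓ (witness j=2)
  i=2: ✓ (witness j=2)
  i=3: ✗ (none in [3,4])
  i=4: ✓ (witness j=5)
  i=5: ✓ (witness j=5)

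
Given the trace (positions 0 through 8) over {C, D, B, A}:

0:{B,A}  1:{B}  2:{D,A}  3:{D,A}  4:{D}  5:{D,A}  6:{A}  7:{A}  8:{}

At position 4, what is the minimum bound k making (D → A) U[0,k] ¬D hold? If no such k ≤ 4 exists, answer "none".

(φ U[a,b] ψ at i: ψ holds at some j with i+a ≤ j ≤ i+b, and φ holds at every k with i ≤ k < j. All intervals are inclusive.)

Need earliest j ≥ 4 with ¬D, and (D → A) at every k in [4,j-1].
  j=4: rhs fails.
  j=5: rhs fails.
  j=6: rhs holds but lhs fails at k=4.
  j=7: rhs holds but lhs fails at k=4.
  j=8: rhs holds but lhs fails at k=4.
No witness within the range → none.

none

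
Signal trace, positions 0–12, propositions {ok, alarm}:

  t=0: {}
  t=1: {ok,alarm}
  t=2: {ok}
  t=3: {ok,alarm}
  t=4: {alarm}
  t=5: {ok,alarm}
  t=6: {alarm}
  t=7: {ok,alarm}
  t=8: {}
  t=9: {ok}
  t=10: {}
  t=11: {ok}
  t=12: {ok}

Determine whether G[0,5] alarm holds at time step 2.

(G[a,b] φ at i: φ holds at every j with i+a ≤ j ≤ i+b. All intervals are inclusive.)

Check alarm at every j in [2,7]:
  j=2: false
  j=3: true
  j=4: true
  j=5: true
  j=6: true
  j=7: true
Fails at j=2 → formula fails.

False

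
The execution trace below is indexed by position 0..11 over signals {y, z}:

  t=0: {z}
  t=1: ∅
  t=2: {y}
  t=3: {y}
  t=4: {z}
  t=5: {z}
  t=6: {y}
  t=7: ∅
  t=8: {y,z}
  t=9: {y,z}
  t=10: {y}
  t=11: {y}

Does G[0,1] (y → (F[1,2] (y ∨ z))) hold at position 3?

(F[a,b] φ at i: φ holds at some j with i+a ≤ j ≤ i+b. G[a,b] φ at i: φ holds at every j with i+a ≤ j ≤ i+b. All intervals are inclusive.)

Check (y → (F[1,2] (y ∨ z))) at every j in [3,4]:
  j=3: antecedent true; consequent holds (witness at 4) → ✓
  j=4: antecedent false → ✓
All positions satisfy it → formula holds.

Yes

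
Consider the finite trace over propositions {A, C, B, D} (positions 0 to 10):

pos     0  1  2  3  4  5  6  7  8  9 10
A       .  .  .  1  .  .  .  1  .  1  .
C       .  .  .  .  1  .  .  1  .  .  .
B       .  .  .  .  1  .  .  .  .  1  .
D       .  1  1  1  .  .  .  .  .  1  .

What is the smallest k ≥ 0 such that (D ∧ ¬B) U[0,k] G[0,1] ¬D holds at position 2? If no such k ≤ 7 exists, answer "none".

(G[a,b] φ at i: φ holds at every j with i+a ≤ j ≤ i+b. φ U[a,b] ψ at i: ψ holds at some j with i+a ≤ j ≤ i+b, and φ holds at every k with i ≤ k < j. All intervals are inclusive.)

Need earliest j ≥ 2 with G[0,1] ¬D, and (D ∧ ¬B) at every k in [2,j-1].
  j=2: rhs fails.
  j=3: rhs fails.
  j=4: rhs holds; lhs holds on [2,3]. k = 2.

2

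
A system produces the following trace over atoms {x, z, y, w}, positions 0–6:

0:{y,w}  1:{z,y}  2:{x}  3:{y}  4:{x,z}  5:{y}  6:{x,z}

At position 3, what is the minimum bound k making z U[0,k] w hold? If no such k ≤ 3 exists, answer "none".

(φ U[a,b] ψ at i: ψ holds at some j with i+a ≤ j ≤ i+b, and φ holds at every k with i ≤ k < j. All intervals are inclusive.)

none

Need earliest j ≥ 3 with w, and z at every k in [3,j-1].
  j=3: rhs fails.
  j=4: rhs fails.
  j=5: rhs fails.
  j=6: rhs fails.
No witness within the range → none.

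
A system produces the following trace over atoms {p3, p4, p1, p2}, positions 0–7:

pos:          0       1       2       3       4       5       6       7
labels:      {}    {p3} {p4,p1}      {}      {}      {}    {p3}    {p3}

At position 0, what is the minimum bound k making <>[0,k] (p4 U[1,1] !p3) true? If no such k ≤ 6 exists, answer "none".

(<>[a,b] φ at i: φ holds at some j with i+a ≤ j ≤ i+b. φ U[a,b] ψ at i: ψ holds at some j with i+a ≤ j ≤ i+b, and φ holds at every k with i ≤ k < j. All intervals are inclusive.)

2

Scan j = 0,1,… for (p4 U[1,1] !p3):
  j=0: fails
  j=1: fails
  j=2: holds
First hit at j=2, so smallest k = 2-0 = 2.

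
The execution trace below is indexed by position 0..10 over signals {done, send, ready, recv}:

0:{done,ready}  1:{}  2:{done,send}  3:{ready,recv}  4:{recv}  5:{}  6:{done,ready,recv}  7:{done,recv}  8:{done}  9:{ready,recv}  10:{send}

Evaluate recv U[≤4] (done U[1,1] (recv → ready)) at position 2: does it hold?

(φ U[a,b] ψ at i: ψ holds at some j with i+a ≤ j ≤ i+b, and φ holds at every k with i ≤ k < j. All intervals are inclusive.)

Need some j in [2,6] with (done U[1,1] (recv → ready)), and recv at every k in [2,j-1].
  j=2: (done U[1,1] (recv → ready)) holds; no prefix to check → satisfied.

True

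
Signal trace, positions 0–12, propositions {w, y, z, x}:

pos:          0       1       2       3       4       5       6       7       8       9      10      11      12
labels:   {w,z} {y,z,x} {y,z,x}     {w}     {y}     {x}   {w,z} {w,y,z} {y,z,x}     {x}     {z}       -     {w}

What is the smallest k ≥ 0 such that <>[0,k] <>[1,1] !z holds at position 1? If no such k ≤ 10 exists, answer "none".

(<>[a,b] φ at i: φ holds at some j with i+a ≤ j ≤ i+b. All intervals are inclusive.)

1

Scan j = 1,2,… for <>[1,1] !z:
  j=1: fails
  j=2: holds
First hit at j=2, so smallest k = 2-1 = 1.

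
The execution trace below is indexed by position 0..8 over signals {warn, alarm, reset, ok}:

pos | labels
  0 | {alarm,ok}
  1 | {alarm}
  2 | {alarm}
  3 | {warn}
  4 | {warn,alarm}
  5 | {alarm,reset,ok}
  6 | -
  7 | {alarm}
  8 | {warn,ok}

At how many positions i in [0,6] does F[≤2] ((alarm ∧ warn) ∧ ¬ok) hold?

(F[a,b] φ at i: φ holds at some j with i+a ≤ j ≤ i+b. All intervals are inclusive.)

Evaluate at each i in [0,6]:
  i=0: ✗ (none in [0,2])
  i=1: ✗ (none in [1,3])
  i=2: ✓ (witness j=4)
  i=3: ✓ (witness j=4)
  i=4: ✓ (witness j=4)
  i=5: ✗ (none in [5,7])
  i=6: ✗ (none in [6,8])
Positions where it holds: {2, 3, 4} → 3.

3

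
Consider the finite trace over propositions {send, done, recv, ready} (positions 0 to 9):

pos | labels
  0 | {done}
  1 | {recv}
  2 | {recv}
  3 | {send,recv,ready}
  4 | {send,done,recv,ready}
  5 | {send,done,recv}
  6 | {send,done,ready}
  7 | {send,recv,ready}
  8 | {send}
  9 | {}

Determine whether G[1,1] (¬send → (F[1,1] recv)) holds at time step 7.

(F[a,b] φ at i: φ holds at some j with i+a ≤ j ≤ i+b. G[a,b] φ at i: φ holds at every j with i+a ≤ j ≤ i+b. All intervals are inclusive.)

Yes

Check (¬send → (F[1,1] recv)) at every j in [8,8]:
  j=8: antecedent false → ✓
All positions satisfy it → formula holds.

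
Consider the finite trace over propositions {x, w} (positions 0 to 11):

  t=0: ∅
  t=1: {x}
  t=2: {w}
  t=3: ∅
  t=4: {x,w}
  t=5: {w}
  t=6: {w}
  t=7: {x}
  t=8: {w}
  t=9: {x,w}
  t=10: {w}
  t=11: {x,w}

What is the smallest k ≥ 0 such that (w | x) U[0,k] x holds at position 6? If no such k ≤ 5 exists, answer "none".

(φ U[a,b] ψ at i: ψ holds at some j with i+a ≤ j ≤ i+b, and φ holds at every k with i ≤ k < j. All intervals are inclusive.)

1

Need earliest j ≥ 6 with x, and (w | x) at every k in [6,j-1].
  j=6: rhs fails.
  j=7: rhs holds; lhs holds on [6,6]. k = 1.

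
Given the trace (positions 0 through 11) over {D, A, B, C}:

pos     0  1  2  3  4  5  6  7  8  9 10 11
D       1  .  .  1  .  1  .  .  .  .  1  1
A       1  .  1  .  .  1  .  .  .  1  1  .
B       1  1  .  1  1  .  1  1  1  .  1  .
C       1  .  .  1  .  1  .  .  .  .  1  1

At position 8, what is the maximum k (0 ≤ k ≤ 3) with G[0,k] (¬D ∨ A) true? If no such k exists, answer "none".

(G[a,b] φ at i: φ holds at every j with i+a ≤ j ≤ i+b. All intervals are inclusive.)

2

(¬D ∨ A) must hold from j=8 onward; find where it first fails.
  j=8: holds
  j=9: holds
  j=10: holds
  j=11: fails
Holds on [8,10], so largest k = 2.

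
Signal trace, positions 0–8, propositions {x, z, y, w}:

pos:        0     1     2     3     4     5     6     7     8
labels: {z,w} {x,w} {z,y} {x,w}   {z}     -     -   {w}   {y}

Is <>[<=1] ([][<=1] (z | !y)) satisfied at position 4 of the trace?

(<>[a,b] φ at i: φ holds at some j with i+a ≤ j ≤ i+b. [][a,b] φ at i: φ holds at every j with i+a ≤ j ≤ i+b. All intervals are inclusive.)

Check [][<=1] (z | !y) at each j in [4,5]:
  j=4: holds on [4,5]
  j=5: holds on [5,6]
Found at j=4 → formula holds.

Holds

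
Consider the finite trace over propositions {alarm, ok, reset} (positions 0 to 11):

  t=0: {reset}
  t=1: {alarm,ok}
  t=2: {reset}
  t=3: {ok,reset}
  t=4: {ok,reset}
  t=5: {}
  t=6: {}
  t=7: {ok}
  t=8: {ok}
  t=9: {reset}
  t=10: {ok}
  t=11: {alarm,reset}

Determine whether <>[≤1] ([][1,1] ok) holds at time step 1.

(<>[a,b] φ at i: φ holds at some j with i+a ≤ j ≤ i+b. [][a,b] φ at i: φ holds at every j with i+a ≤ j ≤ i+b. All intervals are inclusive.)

Check [][1,1] ok at each j in [1,2]:
  j=1: fails at 2
  j=2: holds on [3,3]
Found at j=2 → formula holds.

Yes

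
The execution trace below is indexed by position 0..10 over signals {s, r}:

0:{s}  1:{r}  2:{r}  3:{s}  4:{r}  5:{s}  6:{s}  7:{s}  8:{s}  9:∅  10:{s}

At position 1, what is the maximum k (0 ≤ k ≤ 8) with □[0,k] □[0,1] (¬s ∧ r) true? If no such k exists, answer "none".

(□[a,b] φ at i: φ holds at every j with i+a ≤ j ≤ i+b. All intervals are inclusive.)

□[0,1] (¬s ∧ r) must hold from j=1 onward; find where it first fails.
  j=1: holds
  j=2: fails
Holds on [1,1], so largest k = 0.

0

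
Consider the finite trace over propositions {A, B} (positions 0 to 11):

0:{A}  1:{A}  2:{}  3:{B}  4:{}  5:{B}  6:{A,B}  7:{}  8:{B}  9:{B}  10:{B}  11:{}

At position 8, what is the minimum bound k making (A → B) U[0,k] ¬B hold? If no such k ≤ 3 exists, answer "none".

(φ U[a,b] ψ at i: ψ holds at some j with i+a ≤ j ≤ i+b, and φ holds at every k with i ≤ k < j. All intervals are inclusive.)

3

Need earliest j ≥ 8 with ¬B, and (A → B) at every k in [8,j-1].
  j=8: rhs fails.
  j=9: rhs fails.
  j=10: rhs fails.
  j=11: rhs holds; lhs holds on [8,10]. k = 3.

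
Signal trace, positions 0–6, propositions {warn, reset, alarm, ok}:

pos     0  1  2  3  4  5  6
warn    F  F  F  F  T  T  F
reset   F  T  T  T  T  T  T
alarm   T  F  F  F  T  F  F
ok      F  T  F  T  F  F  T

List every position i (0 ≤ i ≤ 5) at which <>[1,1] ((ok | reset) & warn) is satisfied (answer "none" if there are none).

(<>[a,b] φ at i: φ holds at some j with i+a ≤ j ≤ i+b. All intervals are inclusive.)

3, 4

Evaluate at each i in [0,5]:
  i=0: ✗ (none in [1,1])
  i=1: ✗ (none in [2,2])
  i=2: ✗ (none in [3,3])
  i=3: ✓ (witness j=4)
  i=4: ✓ (witness j=5)
  i=5: ✗ (none in [6,6])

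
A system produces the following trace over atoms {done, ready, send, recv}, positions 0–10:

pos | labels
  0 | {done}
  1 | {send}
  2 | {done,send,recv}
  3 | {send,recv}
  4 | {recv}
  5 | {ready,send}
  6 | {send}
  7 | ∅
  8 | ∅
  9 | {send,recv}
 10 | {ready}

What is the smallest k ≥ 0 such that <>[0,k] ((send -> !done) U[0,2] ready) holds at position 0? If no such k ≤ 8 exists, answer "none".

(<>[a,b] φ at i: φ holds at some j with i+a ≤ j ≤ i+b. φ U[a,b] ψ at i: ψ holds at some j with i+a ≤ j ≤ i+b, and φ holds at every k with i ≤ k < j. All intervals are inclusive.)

Scan j = 0,1,… for ((send -> !done) U[0,2] ready):
  j=0: fails
  j=1: fails
  j=2: fails
  j=3: holds
First hit at j=3, so smallest k = 3-0 = 3.

3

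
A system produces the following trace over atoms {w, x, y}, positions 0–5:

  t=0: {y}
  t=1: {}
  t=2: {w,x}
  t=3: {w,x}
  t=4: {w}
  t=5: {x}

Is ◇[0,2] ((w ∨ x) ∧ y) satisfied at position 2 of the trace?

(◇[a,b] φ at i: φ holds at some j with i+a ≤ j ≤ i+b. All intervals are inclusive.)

No

Check ((w ∨ x) ∧ y) at each j in [2,4]:
  j=2: false
  j=3: false
  j=4: false
No position in the window satisfies it → formula fails.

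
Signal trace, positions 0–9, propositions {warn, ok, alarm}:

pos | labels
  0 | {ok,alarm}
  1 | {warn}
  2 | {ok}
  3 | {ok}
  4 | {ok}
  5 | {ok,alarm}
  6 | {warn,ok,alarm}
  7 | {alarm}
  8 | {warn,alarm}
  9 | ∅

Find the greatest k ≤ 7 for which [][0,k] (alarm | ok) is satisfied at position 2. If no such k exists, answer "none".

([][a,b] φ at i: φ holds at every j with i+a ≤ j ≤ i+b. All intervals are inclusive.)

6

(alarm | ok) must hold from j=2 onward; find where it first fails.
  j=2: holds
  j=3: holds
  j=4: holds
  j=5: holds
  j=6: holds
  j=7: holds
  j=8: holds
  j=9: fails
Holds on [2,8], so largest k = 6.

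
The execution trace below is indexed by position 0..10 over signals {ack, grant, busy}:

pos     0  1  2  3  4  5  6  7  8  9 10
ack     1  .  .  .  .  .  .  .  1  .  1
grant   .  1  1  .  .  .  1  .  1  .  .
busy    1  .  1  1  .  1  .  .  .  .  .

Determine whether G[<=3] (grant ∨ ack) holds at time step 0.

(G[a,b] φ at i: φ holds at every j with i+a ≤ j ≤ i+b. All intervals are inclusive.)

Check (grant ∨ ack) at every j in [0,3]:
  j=0: true
  j=1: true
  j=2: true
  j=3: false
Fails at j=3 → formula fails.

No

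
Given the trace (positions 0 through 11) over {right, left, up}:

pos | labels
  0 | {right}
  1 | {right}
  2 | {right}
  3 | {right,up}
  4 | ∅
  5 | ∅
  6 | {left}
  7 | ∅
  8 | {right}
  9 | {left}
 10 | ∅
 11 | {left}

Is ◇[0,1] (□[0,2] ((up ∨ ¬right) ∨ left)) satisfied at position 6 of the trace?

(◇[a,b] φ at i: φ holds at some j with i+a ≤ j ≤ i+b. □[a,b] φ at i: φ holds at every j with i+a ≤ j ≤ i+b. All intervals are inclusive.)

Check □[0,2] ((up ∨ ¬right) ∨ left) at each j in [6,7]:
  j=6: fails at 8
  j=7: fails at 8
No position in the window satisfies it → formula fails.

Does not hold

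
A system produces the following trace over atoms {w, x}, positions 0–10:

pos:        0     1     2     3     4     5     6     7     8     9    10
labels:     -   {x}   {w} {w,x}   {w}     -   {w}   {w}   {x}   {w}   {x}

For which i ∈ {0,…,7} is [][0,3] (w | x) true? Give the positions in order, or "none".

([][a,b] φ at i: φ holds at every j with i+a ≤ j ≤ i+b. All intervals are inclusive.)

1, 6, 7

Evaluate at each i in [0,7]:
  i=0: ✗ (fails at j=0)
  i=1: ✓ (all of [1,4])
  i=2: ✗ (fails at j=5)
  i=3: ✗ (fails at j=5)
  i=4: ✗ (fails at j=5)
  i=5: ✗ (fails at j=5)
  i=6: ✓ (all of [6,9])
  i=7: ✓ (all of [7,10])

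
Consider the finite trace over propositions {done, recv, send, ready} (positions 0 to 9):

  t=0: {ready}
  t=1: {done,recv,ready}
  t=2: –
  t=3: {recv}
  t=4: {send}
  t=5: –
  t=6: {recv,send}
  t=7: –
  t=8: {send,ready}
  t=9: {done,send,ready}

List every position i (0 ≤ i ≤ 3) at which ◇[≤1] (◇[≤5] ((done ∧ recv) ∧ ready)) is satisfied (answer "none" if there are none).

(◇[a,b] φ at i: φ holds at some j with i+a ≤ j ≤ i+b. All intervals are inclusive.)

0, 1

Evaluate at each i in [0,3]:
  i=0: ✓ (witness j=0)
  i=1: ✓ (witness j=1)
  i=2: ✗ (none in [2,3])
  i=3: ✗ (none in [3,4])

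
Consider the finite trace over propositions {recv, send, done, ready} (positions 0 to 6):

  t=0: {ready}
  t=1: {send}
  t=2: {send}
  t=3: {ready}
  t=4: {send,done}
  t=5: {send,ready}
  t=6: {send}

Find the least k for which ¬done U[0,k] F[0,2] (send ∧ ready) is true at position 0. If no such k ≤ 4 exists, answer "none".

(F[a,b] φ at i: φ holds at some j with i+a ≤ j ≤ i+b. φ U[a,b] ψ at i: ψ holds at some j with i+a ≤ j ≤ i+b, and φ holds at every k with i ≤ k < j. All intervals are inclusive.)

Need earliest j ≥ 0 with F[0,2] (send ∧ ready), and ¬done at every k in [0,j-1].
  j=0: rhs fails.
  j=1: rhs fails.
  j=2: rhs fails.
  j=3: rhs holds; lhs holds on [0,2]. k = 3.

3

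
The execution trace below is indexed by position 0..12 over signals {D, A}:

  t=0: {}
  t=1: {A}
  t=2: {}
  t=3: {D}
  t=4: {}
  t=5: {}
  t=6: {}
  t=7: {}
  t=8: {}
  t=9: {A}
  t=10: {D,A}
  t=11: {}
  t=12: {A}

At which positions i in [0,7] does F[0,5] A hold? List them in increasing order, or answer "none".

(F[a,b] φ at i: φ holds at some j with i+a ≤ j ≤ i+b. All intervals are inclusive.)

Evaluate at each i in [0,7]:
  i=0: ✓ (witness j=1)
  i=1: ✓ (witness j=1)
  i=2: ✗ (none in [2,7])
  i=3: ✗ (none in [3,8])
  i=4: ✓ (witness j=9)
  i=5: ✓ (witness j=9)
  i=6: ✓ (witness j=9)
  i=7: ✓ (witness j=9)

0, 1, 4, 5, 6, 7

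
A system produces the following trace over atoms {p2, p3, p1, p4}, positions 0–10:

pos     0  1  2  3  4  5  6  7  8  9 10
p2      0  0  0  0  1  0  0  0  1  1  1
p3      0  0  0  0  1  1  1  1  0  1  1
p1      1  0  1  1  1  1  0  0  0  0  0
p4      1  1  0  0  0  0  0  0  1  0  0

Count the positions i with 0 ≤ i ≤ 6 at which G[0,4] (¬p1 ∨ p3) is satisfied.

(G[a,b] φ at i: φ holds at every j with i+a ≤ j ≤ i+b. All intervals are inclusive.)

3

Evaluate at each i in [0,6]:
  i=0: ✗ (fails at j=0)
  i=1: ✗ (fails at j=2)
  i=2: ✗ (fails at j=2)
  i=3: ✗ (fails at j=3)
  i=4: ✓ (all of [4,8])
  i=5: ✓ (all of [5,9])
  i=6: ✓ (all of [6,10])
Positions where it holds: {4, 5, 6} → 3.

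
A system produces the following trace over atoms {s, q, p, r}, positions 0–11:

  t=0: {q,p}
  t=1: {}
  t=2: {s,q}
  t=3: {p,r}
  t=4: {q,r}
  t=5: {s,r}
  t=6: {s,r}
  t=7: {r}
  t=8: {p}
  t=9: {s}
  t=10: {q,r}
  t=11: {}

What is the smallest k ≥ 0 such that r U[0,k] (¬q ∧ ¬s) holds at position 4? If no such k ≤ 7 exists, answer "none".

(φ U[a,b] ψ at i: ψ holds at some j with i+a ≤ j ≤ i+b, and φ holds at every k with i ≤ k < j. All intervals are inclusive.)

Need earliest j ≥ 4 with (¬q ∧ ¬s), and r at every k in [4,j-1].
  j=4: rhs fails.
  j=5: rhs fails.
  j=6: rhs fails.
  j=7: rhs holds; lhs holds on [4,6]. k = 3.

3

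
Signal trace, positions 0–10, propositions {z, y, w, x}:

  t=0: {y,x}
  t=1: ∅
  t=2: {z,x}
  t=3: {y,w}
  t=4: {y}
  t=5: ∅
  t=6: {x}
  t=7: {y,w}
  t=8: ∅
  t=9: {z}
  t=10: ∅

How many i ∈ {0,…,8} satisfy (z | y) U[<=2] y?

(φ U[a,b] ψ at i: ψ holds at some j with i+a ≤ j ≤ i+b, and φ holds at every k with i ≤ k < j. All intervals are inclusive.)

5

Evaluate at each i in [0,8]:
  i=0: ✓ (rhs at j=0)
  i=1: ✗ (lhs fails at k=1 before rhs at j=3)
  i=2: ✓ (rhs at j=3; lhs holds on [2,2])
  i=3: ✓ (rhs at j=3)
  i=4: ✓ (rhs at j=4)
  i=5: ✗ (lhs fails at k=5 before rhs at j=7)
  i=6: ✗ (lhs fails at k=6 before rhs at j=7)
  i=7: ✓ (rhs at j=7)
  i=8: ✗ (no rhs in [8,10])
Positions where it holds: {0, 2, 3, 4, 7} → 5.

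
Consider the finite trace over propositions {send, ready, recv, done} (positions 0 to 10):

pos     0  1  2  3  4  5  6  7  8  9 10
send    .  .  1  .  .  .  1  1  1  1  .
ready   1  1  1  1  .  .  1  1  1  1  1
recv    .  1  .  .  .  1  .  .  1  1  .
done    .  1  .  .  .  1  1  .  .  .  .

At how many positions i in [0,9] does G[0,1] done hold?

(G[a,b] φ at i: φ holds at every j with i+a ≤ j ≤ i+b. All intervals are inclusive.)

1

Evaluate at each i in [0,9]:
  i=0: ✗ (fails at j=0)
  i=1: ✗ (fails at j=2)
  i=2: ✗ (fails at j=2)
  i=3: ✗ (fails at j=3)
  i=4: ✗ (fails at j=4)
  i=5: ✓ (all of [5,6])
  i=6: ✗ (fails at j=7)
  i=7: ✗ (fails at j=7)
  i=8: ✗ (fails at j=8)
  i=9: ✗ (fails at j=9)
Positions where it holds: {5} → 1.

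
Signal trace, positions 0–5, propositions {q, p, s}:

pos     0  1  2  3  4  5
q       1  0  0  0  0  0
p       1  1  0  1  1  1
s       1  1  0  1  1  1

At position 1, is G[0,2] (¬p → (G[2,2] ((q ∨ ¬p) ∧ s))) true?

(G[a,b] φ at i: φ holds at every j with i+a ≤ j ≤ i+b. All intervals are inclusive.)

False

Check (¬p → (G[2,2] ((q ∨ ¬p) ∧ s))) at every j in [1,3]:
  j=1: antecedent false → ✓
  j=2: antecedent true; consequent fails at 4 → ✗
  j=3: antecedent false → ✓
Fails at j=2 → formula fails.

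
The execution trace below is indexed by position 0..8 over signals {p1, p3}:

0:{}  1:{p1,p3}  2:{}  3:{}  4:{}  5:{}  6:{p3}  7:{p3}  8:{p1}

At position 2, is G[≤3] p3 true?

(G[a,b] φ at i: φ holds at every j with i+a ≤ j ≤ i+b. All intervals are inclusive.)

False

Check p3 at every j in [2,5]:
  j=2: false
  j=3: false
  j=4: false
  j=5: false
Fails at j=2 → formula fails.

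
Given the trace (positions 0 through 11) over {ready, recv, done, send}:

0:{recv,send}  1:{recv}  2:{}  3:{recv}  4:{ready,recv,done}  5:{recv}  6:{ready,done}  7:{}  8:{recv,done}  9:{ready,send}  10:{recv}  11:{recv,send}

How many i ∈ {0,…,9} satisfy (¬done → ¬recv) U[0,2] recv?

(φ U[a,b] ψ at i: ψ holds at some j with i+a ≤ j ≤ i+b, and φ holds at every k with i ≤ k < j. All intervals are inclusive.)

10

Evaluate at each i in [0,9]:
  i=0: ✓ (rhs at j=0)
  i=1: ✓ (rhs at j=1)
  i=2: ✓ (rhs at j=3; lhs holds on [2,2])
  i=3: ✓ (rhs at j=3)
  i=4: ✓ (rhs at j=4)
  i=5: ✓ (rhs at j=5)
  i=6: ✓ (rhs at j=8; lhs holds on [6,7])
  i=7: ✓ (rhs at j=8; lhs holds on [7,7])
  i=8: ✓ (rhs at j=8)
  i=9: ✓ (rhs at j=10; lhs holds on [9,9])
Positions where it holds: {0, 1, 2, 3, 4, 5, 6, 7, 8, 9} → 10.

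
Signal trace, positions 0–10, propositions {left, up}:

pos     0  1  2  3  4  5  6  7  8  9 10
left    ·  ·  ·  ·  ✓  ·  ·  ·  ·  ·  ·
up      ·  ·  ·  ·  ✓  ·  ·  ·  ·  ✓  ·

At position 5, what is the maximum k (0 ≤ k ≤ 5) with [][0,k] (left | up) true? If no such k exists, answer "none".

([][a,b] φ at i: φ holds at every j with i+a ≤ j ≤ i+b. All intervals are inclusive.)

(left | up) must hold from j=5 onward; find where it first fails.
  j=5: fails → no k works.

none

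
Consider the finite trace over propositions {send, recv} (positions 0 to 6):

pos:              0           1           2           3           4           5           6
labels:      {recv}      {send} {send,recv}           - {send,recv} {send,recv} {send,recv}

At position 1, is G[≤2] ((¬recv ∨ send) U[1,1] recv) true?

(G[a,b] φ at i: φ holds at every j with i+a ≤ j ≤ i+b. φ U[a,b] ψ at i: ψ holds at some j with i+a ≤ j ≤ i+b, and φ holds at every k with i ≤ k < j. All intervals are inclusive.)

Check ((¬recv ∨ send) U[1,1] recv) at every j in [1,3]:
  j=1: holds
  j=2: fails
  j=3: holds
Fails at j=2 → formula fails.

No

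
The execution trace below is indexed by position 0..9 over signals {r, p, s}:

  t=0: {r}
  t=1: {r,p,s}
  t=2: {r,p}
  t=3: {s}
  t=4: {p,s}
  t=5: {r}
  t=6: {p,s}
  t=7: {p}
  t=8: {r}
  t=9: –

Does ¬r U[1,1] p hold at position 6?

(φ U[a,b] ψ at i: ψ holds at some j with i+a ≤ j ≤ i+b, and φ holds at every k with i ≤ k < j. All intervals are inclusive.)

True

Need some j in [7,7] with p, and ¬r at every k in [6,j-1].
  j=7: p holds; ¬r holds at every k in [6,6] → satisfied.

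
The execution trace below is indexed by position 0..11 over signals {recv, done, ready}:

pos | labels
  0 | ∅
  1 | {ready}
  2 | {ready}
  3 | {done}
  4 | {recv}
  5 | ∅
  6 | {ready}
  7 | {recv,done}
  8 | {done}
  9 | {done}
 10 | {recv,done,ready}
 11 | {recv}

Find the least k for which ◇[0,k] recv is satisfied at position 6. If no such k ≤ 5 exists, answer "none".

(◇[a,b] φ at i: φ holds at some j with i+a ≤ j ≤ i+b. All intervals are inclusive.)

1

Scan j = 6,7,… for recv:
  j=6: fails
  j=7: holds
First hit at j=7, so smallest k = 7-6 = 1.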